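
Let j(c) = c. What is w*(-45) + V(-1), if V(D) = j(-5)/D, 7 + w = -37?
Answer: 1985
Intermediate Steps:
w = -44 (w = -7 - 37 = -44)
V(D) = -5/D
w*(-45) + V(-1) = -44*(-45) - 5/(-1) = 1980 - 5*(-1) = 1980 + 5 = 1985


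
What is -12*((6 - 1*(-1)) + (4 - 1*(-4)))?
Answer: -180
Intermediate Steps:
-12*((6 - 1*(-1)) + (4 - 1*(-4))) = -12*((6 + 1) + (4 + 4)) = -12*(7 + 8) = -12*15 = -180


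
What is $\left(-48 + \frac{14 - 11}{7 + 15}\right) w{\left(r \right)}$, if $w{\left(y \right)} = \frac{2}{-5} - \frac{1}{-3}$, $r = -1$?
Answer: $\frac{351}{110} \approx 3.1909$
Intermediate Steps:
$w{\left(y \right)} = - \frac{1}{15}$ ($w{\left(y \right)} = 2 \left(- \frac{1}{5}\right) - - \frac{1}{3} = - \frac{2}{5} + \frac{1}{3} = - \frac{1}{15}$)
$\left(-48 + \frac{14 - 11}{7 + 15}\right) w{\left(r \right)} = \left(-48 + \frac{14 - 11}{7 + 15}\right) \left(- \frac{1}{15}\right) = \left(-48 + \frac{3}{22}\right) \left(- \frac{1}{15}\right) = \left(- \frac{1053}{22}\right) \left(- \frac{1}{15}\right) = \frac{351}{110}$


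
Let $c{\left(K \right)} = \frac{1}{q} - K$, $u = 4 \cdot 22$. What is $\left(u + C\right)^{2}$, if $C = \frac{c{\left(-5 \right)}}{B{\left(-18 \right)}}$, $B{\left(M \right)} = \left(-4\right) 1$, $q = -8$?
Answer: $\frac{7711729}{1024} \approx 7531.0$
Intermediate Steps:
$u = 88$
$c{\left(K \right)} = - \frac{1}{8} - K$ ($c{\left(K \right)} = \frac{1}{-8} - K = - \frac{1}{8} - K$)
$B{\left(M \right)} = -4$
$C = - \frac{39}{32}$ ($C = \frac{- \frac{1}{8} - -5}{-4} = \left(- \frac{1}{8} + 5\right) \left(- \frac{1}{4}\right) = \frac{39}{8} \left(- \frac{1}{4}\right) = - \frac{39}{32} \approx -1.2188$)
$\left(u + C\right)^{2} = \left(88 - \frac{39}{32}\right)^{2} = \left(\frac{2777}{32}\right)^{2} = \frac{7711729}{1024}$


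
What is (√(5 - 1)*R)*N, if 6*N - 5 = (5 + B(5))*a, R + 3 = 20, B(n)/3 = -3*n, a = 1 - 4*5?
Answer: 4335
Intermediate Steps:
a = -19 (a = 1 - 20 = -19)
B(n) = -9*n (B(n) = 3*(-3*n) = -9*n)
R = 17 (R = -3 + 20 = 17)
N = 255/2 (N = ⅚ + ((5 - 9*5)*(-19))/6 = ⅚ + ((5 - 45)*(-19))/6 = ⅚ + (-40*(-19))/6 = ⅚ + (⅙)*760 = ⅚ + 380/3 = 255/2 ≈ 127.50)
(√(5 - 1)*R)*N = (√(5 - 1)*17)*(255/2) = (√4*17)*(255/2) = (2*17)*(255/2) = 34*(255/2) = 4335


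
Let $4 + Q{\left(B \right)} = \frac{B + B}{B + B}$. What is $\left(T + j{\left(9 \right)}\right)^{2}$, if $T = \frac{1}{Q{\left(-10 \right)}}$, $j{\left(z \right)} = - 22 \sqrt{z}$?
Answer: $\frac{39601}{9} \approx 4400.1$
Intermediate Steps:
$Q{\left(B \right)} = -3$ ($Q{\left(B \right)} = -4 + \frac{B + B}{B + B} = -4 + \frac{2 B}{2 B} = -4 + 2 B \frac{1}{2 B} = -4 + 1 = -3$)
$T = - \frac{1}{3}$ ($T = \frac{1}{-3} = - \frac{1}{3} \approx -0.33333$)
$\left(T + j{\left(9 \right)}\right)^{2} = \left(- \frac{1}{3} - 22 \sqrt{9}\right)^{2} = \left(- \frac{1}{3} - 66\right)^{2} = \left(- \frac{199}{3}\right)^{2} = \frac{39601}{9}$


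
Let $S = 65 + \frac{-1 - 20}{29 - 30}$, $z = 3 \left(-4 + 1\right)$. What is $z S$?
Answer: $-774$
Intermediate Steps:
$z = -9$ ($z = 3 \left(-3\right) = -9$)
$S = 86$ ($S = 65 - \frac{21}{-1} = 65 - -21 = 65 + 21 = 86$)
$z S = \left(-9\right) 86 = -774$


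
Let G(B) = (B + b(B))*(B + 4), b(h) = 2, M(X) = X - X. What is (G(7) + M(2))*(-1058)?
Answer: -104742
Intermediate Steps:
M(X) = 0
G(B) = (2 + B)*(4 + B) (G(B) = (B + 2)*(B + 4) = (2 + B)*(4 + B))
(G(7) + M(2))*(-1058) = ((8 + 7**2 + 6*7) + 0)*(-1058) = ((8 + 49 + 42) + 0)*(-1058) = (99 + 0)*(-1058) = 99*(-1058) = -104742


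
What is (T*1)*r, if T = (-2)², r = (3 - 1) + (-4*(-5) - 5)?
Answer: 68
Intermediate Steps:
r = 17 (r = 2 + (20 - 5) = 2 + 15 = 17)
T = 4
(T*1)*r = (4*1)*17 = 4*17 = 68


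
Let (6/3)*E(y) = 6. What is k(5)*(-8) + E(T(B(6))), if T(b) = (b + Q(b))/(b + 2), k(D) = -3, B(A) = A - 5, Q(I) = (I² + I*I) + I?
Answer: 27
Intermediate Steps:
Q(I) = I + 2*I² (Q(I) = (I² + I²) + I = 2*I² + I = I + 2*I²)
B(A) = -5 + A
T(b) = (b + b*(1 + 2*b))/(2 + b) (T(b) = (b + b*(1 + 2*b))/(b + 2) = (b + b*(1 + 2*b))/(2 + b))
E(y) = 3 (E(y) = (½)*6 = 3)
k(5)*(-8) + E(T(B(6))) = -3*(-8) + 3 = 24 + 3 = 27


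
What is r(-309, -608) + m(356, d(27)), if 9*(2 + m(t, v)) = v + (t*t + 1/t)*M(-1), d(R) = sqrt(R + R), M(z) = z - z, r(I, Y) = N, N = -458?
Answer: -460 + sqrt(6)/3 ≈ -459.18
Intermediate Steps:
r(I, Y) = -458
M(z) = 0
d(R) = sqrt(2)*sqrt(R) (d(R) = sqrt(2*R) = sqrt(2)*sqrt(R))
m(t, v) = -2 + v/9 (m(t, v) = -2 + (v + (t*t + 1/t)*0)/9 = -2 + (v + (t**2 + 1/t)*0)/9 = -2 + (v + (1/t + t**2)*0)/9 = -2 + (v + 0)/9 = -2 + v/9)
r(-309, -608) + m(356, d(27)) = -458 + (-2 + (sqrt(2)*sqrt(27))/9) = -458 + (-2 + (sqrt(2)*(3*sqrt(3)))/9) = -458 + (-2 + (3*sqrt(6))/9) = -458 + (-2 + sqrt(6)/3) = -460 + sqrt(6)/3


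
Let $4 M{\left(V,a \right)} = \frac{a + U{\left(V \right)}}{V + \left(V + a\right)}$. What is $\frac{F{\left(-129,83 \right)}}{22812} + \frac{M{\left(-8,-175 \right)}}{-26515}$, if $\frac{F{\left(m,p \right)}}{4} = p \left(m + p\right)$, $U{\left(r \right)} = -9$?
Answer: $- \frac{19336007908}{28882073595} \approx -0.66948$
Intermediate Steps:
$M{\left(V,a \right)} = \frac{-9 + a}{4 \left(a + 2 V\right)}$ ($M{\left(V,a \right)} = \frac{\left(a - 9\right) \frac{1}{V + \left(V + a\right)}}{4} = \frac{\left(-9 + a\right) \frac{1}{a + 2 V}}{4} = \frac{\frac{1}{a + 2 V} \left(-9 + a\right)}{4} = \frac{-9 + a}{4 \left(a + 2 V\right)}$)
$F{\left(m,p \right)} = 4 p \left(m + p\right)$
$\frac{F{\left(-129,83 \right)}}{22812} + \frac{M{\left(-8,-175 \right)}}{-26515} = \frac{4 \cdot 83 \left(-129 + 83\right)}{22812} + \frac{\frac{1}{4} \frac{1}{-175 + 2 \left(-8\right)} \left(-9 - 175\right)}{-26515} = 4 \cdot 83 \left(-46\right) \frac{1}{22812} + \frac{1}{4} \frac{1}{-175 - 16} \left(-184\right) \left(- \frac{1}{26515}\right) = \left(-15272\right) \frac{1}{22812} + \frac{1}{4} \frac{1}{-191} \left(-184\right) \left(- \frac{1}{26515}\right) = - \frac{3818}{5703} + \frac{1}{4} \left(- \frac{1}{191}\right) \left(-184\right) \left(- \frac{1}{26515}\right) = - \frac{3818}{5703} + \frac{46}{191} \left(- \frac{1}{26515}\right) = - \frac{3818}{5703} - \frac{46}{5064365} = - \frac{19336007908}{28882073595}$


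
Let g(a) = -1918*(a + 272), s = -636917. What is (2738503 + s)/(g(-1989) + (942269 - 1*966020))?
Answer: 2101586/3269455 ≈ 0.64279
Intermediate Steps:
g(a) = -521696 - 1918*a (g(a) = -1918*(272 + a) = -521696 - 1918*a)
(2738503 + s)/(g(-1989) + (942269 - 1*966020)) = (2738503 - 636917)/((-521696 - 1918*(-1989)) + (942269 - 1*966020)) = 2101586/((-521696 + 3814902) + (942269 - 966020)) = 2101586/(3293206 - 23751) = 2101586/3269455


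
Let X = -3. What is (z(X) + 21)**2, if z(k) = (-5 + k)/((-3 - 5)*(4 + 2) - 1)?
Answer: 1075369/2401 ≈ 447.88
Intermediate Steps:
z(k) = 5/49 - k/49 (z(k) = (-5 + k)/(-8*6 - 1) = (-5 + k)/(-48 - 1) = (-5 + k)/(-49) = (-5 + k)*(-1/49) = 5/49 - k/49)
(z(X) + 21)**2 = ((5/49 - 1/49*(-3)) + 21)**2 = ((5/49 + 3/49) + 21)**2 = (8/49 + 21)**2 = (1037/49)**2 = 1075369/2401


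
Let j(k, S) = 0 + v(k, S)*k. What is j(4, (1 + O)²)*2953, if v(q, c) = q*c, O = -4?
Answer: 425232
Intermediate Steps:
v(q, c) = c*q
j(k, S) = S*k² (j(k, S) = 0 + (S*k)*k = 0 + S*k² = S*k²)
j(4, (1 + O)²)*2953 = ((1 - 4)²*4²)*2953 = ((-3)²*16)*2953 = (9*16)*2953 = 144*2953 = 425232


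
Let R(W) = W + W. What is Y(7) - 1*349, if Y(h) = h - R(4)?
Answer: -350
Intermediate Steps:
R(W) = 2*W
Y(h) = -8 + h (Y(h) = h - 2*4 = h - 1*8 = h - 8 = -8 + h)
Y(7) - 1*349 = (-8 + 7) - 1*349 = -1 - 349 = -350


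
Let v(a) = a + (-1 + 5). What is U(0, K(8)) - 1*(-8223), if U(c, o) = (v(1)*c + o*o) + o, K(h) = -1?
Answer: 8223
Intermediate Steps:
v(a) = 4 + a (v(a) = a + 4 = 4 + a)
U(c, o) = o + o² + 5*c (U(c, o) = ((4 + 1)*c + o*o) + o = (5*c + o²) + o = (o² + 5*c) + o = o + o² + 5*c)
U(0, K(8)) - 1*(-8223) = (-1 + (-1)² + 5*0) - 1*(-8223) = (-1 + 1 + 0) + 8223 = 0 + 8223 = 8223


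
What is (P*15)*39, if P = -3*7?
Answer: -12285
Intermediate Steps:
P = -21
(P*15)*39 = -21*15*39 = -315*39 = -12285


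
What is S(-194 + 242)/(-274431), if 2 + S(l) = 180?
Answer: -178/274431 ≈ -0.00064861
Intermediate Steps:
S(l) = 178 (S(l) = -2 + 180 = 178)
S(-194 + 242)/(-274431) = 178/(-274431) = 178*(-1/274431) = -178/274431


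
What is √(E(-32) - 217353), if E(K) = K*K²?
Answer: I*√250121 ≈ 500.12*I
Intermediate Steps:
E(K) = K³
√(E(-32) - 217353) = √((-32)³ - 217353) = √(-32768 - 217353) = √(-250121) = I*√250121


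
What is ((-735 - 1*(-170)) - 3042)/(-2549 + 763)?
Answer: 3607/1786 ≈ 2.0196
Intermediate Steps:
((-735 - 1*(-170)) - 3042)/(-2549 + 763) = ((-735 + 170) - 3042)/(-1786) = (-565 - 3042)*(-1/1786) = -3607*(-1/1786) = 3607/1786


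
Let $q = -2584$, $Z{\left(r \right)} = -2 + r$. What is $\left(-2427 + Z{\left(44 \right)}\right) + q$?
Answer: $-4969$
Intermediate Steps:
$\left(-2427 + Z{\left(44 \right)}\right) + q = \left(-2427 + \left(-2 + 44\right)\right) - 2584 = \left(-2427 + 42\right) - 2584 = -2385 - 2584 = -4969$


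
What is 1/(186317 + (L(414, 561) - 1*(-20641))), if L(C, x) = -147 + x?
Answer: 1/207372 ≈ 4.8223e-6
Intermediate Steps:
1/(186317 + (L(414, 561) - 1*(-20641))) = 1/(186317 + ((-147 + 561) - 1*(-20641))) = 1/(186317 + (414 + 20641)) = 1/(186317 + 21055) = 1/207372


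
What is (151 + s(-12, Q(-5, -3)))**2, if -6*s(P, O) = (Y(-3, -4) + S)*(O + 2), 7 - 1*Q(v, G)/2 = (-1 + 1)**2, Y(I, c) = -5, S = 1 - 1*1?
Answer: 243049/9 ≈ 27005.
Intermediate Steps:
S = 0 (S = 1 - 1 = 0)
Q(v, G) = 14 (Q(v, G) = 14 - 2*(-1 + 1)**2 = 14 - 2*0**2 = 14 - 2*0 = 14 + 0 = 14)
s(P, O) = 5/3 + 5*O/6 (s(P, O) = -(-5 + 0)*(O + 2)/6 = -(-5)*(2 + O)/6 = -(-10 - 5*O)/6 = 5/3 + 5*O/6)
(151 + s(-12, Q(-5, -3)))**2 = (151 + (5/3 + (5/6)*14))**2 = (151 + (5/3 + 35/3))**2 = (151 + 40/3)**2 = (493/3)**2 = 243049/9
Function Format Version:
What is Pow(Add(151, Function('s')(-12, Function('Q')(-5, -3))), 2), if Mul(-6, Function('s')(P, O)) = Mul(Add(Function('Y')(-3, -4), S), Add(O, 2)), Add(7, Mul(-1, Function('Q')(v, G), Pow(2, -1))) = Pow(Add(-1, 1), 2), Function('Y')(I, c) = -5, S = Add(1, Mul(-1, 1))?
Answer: Rational(243049, 9) ≈ 27005.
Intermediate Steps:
S = 0 (S = Add(1, -1) = 0)
Function('Q')(v, G) = 14 (Function('Q')(v, G) = Add(14, Mul(-2, Pow(Add(-1, 1), 2))) = Add(14, Mul(-2, Pow(0, 2))) = Add(14, Mul(-2, 0)) = Add(14, 0) = 14)
Function('s')(P, O) = Add(Rational(5, 3), Mul(Rational(5, 6), O)) (Function('s')(P, O) = Mul(Rational(-1, 6), Mul(Add(-5, 0), Add(O, 2))) = Mul(Rational(-1, 6), Mul(-5, Add(2, O))) = Mul(Rational(-1, 6), Add(-10, Mul(-5, O))) = Add(Rational(5, 3), Mul(Rational(5, 6), O)))
Pow(Add(151, Function('s')(-12, Function('Q')(-5, -3))), 2) = Pow(Add(151, Add(Rational(5, 3), Mul(Rational(5, 6), 14))), 2) = Pow(Add(151, Add(Rational(5, 3), Rational(35, 3))), 2) = Pow(Add(151, Rational(40, 3)), 2) = Pow(Rational(493, 3), 2) = Rational(243049, 9)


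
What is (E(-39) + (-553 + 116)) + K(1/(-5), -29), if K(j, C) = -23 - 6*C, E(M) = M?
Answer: -325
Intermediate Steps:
K(j, C) = -23 - 6*C
(E(-39) + (-553 + 116)) + K(1/(-5), -29) = (-39 + (-553 + 116)) + (-23 - 6*(-29)) = (-39 - 437) + (-23 + 174) = -476 + 151 = -325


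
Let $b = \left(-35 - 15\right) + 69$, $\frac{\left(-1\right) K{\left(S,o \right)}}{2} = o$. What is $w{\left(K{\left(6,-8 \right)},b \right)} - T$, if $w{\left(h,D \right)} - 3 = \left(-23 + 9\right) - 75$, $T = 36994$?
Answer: $-37080$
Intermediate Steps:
$K{\left(S,o \right)} = - 2 o$
$b = 19$ ($b = -50 + 69 = 19$)
$w{\left(h,D \right)} = -86$ ($w{\left(h,D \right)} = 3 + \left(\left(-23 + 9\right) - 75\right) = 3 - 89 = -86$)
$w{\left(K{\left(6,-8 \right)},b \right)} - T = -86 - 36994 = -37080$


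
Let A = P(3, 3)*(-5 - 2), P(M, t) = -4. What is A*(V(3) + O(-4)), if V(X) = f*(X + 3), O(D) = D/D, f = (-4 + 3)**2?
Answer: 196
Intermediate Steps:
f = 1 (f = (-1)**2 = 1)
O(D) = 1
V(X) = 3 + X (V(X) = 1*(X + 3) = 1*(3 + X) = 3 + X)
A = 28 (A = -4*(-5 - 2) = -4*(-7) = 28)
A*(V(3) + O(-4)) = 28*((3 + 3) + 1) = 28*(6 + 1) = 28*7 = 196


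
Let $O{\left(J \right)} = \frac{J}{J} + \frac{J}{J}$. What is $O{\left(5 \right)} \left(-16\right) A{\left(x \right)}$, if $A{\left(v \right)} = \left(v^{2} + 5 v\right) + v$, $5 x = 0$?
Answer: $0$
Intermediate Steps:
$x = 0$ ($x = \frac{1}{5} \cdot 0 = 0$)
$A{\left(v \right)} = v^{2} + 6 v$
$O{\left(J \right)} = 2$ ($O{\left(J \right)} = 1 + 1 = 2$)
$O{\left(5 \right)} \left(-16\right) A{\left(x \right)} = 2 \left(-16\right) 0 \left(6 + 0\right) = - 32 \cdot 0 \cdot 6 = \left(-32\right) 0 = 0$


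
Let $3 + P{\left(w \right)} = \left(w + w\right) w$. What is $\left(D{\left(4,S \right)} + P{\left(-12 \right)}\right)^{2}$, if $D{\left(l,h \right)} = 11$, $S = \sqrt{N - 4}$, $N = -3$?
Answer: $87616$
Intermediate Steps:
$S = i \sqrt{7}$ ($S = \sqrt{-3 - 4} = \sqrt{-7} = i \sqrt{7} \approx 2.6458 i$)
$P{\left(w \right)} = -3 + 2 w^{2}$ ($P{\left(w \right)} = -3 + \left(w + w\right) w = -3 + 2 w w = -3 + 2 w^{2}$)
$\left(D{\left(4,S \right)} + P{\left(-12 \right)}\right)^{2} = \left(11 - \left(3 - 2 \left(-12\right)^{2}\right)\right)^{2} = \left(11 + \left(-3 + 2 \cdot 144\right)\right)^{2} = \left(11 + \left(-3 + 288\right)\right)^{2} = \left(11 + 285\right)^{2} = 296^{2} = 87616$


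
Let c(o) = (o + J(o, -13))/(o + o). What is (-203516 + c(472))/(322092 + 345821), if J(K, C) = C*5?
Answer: -192118697/630509872 ≈ -0.30470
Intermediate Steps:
J(K, C) = 5*C
c(o) = (-65 + o)/(2*o) (c(o) = (o + 5*(-13))/(o + o) = (o - 65)/((2*o)) = (-65 + o)*(1/(2*o)) = (-65 + o)/(2*o))
(-203516 + c(472))/(322092 + 345821) = (-203516 + (1/2)*(-65 + 472)/472)/(322092 + 345821) = (-203516 + (1/2)*(1/472)*407)/667913 = (-203516 + 407/944)*(1/667913) = -192118697/944*1/667913 = -192118697/630509872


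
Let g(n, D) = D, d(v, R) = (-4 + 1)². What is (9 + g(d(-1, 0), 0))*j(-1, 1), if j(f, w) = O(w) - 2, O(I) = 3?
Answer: 9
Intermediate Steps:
d(v, R) = 9 (d(v, R) = (-3)² = 9)
j(f, w) = 1 (j(f, w) = 3 - 2 = 1)
(9 + g(d(-1, 0), 0))*j(-1, 1) = (9 + 0)*1 = 9*1 = 9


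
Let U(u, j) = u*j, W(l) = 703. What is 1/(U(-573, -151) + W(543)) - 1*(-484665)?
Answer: 42275389291/87226 ≈ 4.8467e+5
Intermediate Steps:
U(u, j) = j*u
1/(U(-573, -151) + W(543)) - 1*(-484665) = 1/(-151*(-573) + 703) - 1*(-484665) = 1/(86523 + 703) + 484665 = 1/87226 + 484665 = 42275389291/87226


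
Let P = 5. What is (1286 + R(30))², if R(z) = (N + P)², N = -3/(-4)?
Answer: 445421025/256 ≈ 1.7399e+6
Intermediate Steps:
N = ¾ (N = -3*(-¼) = ¾ ≈ 0.75000)
R(z) = 529/16 (R(z) = (¾ + 5)² = (23/4)² = 529/16)
(1286 + R(30))² = (1286 + 529/16)² = (21105/16)² = 445421025/256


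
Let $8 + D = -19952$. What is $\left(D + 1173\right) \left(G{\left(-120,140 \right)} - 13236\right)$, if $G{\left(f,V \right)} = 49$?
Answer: $247744169$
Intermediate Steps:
$D = -19960$ ($D = -8 - 19952 = -19960$)
$\left(D + 1173\right) \left(G{\left(-120,140 \right)} - 13236\right) = \left(-19960 + 1173\right) \left(49 - 13236\right) = \left(-18787\right) \left(-13187\right) = 247744169$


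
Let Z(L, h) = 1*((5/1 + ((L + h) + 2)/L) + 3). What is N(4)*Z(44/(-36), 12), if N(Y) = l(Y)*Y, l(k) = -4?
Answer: 432/11 ≈ 39.273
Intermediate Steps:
N(Y) = -4*Y
Z(L, h) = 8 + (2 + L + h)/L (Z(L, h) = 1*((5*1 + (2 + L + h)/L) + 3) = 1*((5 + (2 + L + h)/L) + 3) = 1*(8 + (2 + L + h)/L) = 8 + (2 + L + h)/L)
N(4)*Z(44/(-36), 12) = (-4*4)*((2 + 12 + 9*(44/(-36)))/((44/(-36)))) = -16*(2 + 12 + 9*(44*(-1/36)))/(44*(-1/36)) = -16*(2 + 12 + 9*(-11/9))/(-11/9) = -(-144)*(2 + 12 - 11)/11 = -(-144)*3/11 = -16*(-27/11) = 432/11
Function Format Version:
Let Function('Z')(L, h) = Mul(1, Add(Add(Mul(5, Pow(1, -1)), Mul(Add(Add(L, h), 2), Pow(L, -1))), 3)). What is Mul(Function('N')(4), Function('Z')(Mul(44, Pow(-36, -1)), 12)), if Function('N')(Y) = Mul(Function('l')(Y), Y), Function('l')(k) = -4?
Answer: Rational(432, 11) ≈ 39.273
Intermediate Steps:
Function('N')(Y) = Mul(-4, Y)
Function('Z')(L, h) = Add(8, Mul(Pow(L, -1), Add(2, L, h))) (Function('Z')(L, h) = Mul(1, Add(Add(Mul(5, 1), Mul(Add(2, L, h), Pow(L, -1))), 3)) = Mul(1, Add(Add(5, Mul(Pow(L, -1), Add(2, L, h))), 3)) = Mul(1, Add(8, Mul(Pow(L, -1), Add(2, L, h)))) = Add(8, Mul(Pow(L, -1), Add(2, L, h))))
Mul(Function('N')(4), Function('Z')(Mul(44, Pow(-36, -1)), 12)) = Mul(Mul(-4, 4), Mul(Pow(Mul(44, Pow(-36, -1)), -1), Add(2, 12, Mul(9, Mul(44, Pow(-36, -1)))))) = Mul(-16, Mul(Pow(Mul(44, Rational(-1, 36)), -1), Add(2, 12, Mul(9, Mul(44, Rational(-1, 36)))))) = Mul(-16, Mul(Pow(Rational(-11, 9), -1), Add(2, 12, Mul(9, Rational(-11, 9))))) = Mul(-16, Mul(Rational(-9, 11), Add(2, 12, -11))) = Mul(-16, Mul(Rational(-9, 11), 3)) = Mul(-16, Rational(-27, 11)) = Rational(432, 11)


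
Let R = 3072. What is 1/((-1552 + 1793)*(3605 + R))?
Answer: 1/1609157 ≈ 6.2144e-7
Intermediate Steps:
1/((-1552 + 1793)*(3605 + R)) = 1/((-1552 + 1793)*(3605 + 3072)) = 1/(241*6677) = 1/1609157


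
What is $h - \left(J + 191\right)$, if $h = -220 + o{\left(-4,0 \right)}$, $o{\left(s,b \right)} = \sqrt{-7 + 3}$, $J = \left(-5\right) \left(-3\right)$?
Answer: $-426 + 2 i \approx -426.0 + 2.0 i$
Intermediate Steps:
$J = 15$
$o{\left(s,b \right)} = 2 i$ ($o{\left(s,b \right)} = \sqrt{-4} = 2 i$)
$h = -220 + 2 i \approx -220.0 + 2.0 i$
$h - \left(J + 191\right) = \left(-220 + 2 i\right) - \left(15 + 191\right) = \left(-220 + 2 i\right) - 206 = -426 + 2 i$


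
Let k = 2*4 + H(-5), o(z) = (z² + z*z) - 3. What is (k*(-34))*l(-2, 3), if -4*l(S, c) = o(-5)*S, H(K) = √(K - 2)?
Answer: -6392 - 799*I*√7 ≈ -6392.0 - 2114.0*I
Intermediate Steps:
o(z) = -3 + 2*z² (o(z) = (z² + z²) - 3 = 2*z² - 3 = -3 + 2*z²)
H(K) = √(-2 + K)
l(S, c) = -47*S/4 (l(S, c) = -(-3 + 2*(-5)²)*S/4 = -(-3 + 2*25)*S/4 = -(-3 + 50)*S/4 = -47*S/4)
k = 8 + I*√7 (k = 2*4 + √(-2 - 5) = 8 + √(-7) = 8 + I*√7 ≈ 8.0 + 2.6458*I)
(k*(-34))*l(-2, 3) = ((8 + I*√7)*(-34))*(-47/4*(-2)) = (-272 - 34*I*√7)*(47/2) = -6392 - 799*I*√7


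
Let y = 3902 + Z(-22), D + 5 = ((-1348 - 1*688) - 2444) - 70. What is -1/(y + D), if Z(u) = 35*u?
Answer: 1/1423 ≈ 0.00070274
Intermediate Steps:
D = -4555 (D = -5 + (((-1348 - 1*688) - 2444) - 70) = -5 + (((-1348 - 688) - 2444) - 70) = -5 + ((-2036 - 2444) - 70) = -5 + (-4480 - 70) = -5 - 4550 = -4555)
y = 3132 (y = 3902 + 35*(-22) = 3902 - 770 = 3132)
-1/(y + D) = -1/(3132 - 4555) = -1/(-1423) = -1*(-1/1423) = 1/1423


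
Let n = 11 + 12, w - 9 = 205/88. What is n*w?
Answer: 22931/88 ≈ 260.58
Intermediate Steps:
w = 997/88 (w = 9 + 205/88 = 997/88 ≈ 11.330)
n = 23
n*w = 23*(997/88) = 22931/88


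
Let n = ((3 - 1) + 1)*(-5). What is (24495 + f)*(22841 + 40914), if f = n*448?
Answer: 1133245125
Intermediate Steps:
n = -15 (n = (2 + 1)*(-5) = 3*(-5) = -15)
f = -6720 (f = -15*448 = -6720)
(24495 + f)*(22841 + 40914) = (24495 - 6720)*(22841 + 40914) = 17775*63755 = 1133245125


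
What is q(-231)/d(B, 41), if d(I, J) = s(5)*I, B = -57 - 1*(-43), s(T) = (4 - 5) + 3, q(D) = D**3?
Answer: 1760913/4 ≈ 4.4023e+5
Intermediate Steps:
s(T) = 2 (s(T) = -1 + 3 = 2)
B = -14 (B = -57 + 43 = -14)
d(I, J) = 2*I
q(-231)/d(B, 41) = (-231)**3/((2*(-14))) = -12326391/(-28) = -12326391*(-1/28) = 1760913/4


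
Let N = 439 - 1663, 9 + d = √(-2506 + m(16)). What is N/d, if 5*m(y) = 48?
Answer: 55080/12887 + 96696*I*√10/12887 ≈ 4.2741 + 23.728*I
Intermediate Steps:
m(y) = 48/5 (m(y) = (⅕)*48 = 48/5)
d = -9 + 79*I*√10/5 (d = -9 + √(-2506 + 48/5) = -9 + √(-12482/5) = -9 + 79*I*√10/5 ≈ -9.0 + 49.964*I)
N = -1224
N/d = -1224/(-9 + 79*I*√10/5)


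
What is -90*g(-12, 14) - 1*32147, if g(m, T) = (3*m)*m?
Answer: -71027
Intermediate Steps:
g(m, T) = 3*m²
-90*g(-12, 14) - 1*32147 = -270*(-12)² - 1*32147 = -270*144 - 32147 = -90*432 - 32147 = -38880 - 32147 = -71027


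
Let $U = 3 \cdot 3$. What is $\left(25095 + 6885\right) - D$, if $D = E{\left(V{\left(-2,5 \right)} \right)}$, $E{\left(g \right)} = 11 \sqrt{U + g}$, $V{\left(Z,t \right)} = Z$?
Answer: $31980 - 11 \sqrt{7} \approx 31951.0$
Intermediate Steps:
$U = 9$
$E{\left(g \right)} = 11 \sqrt{9 + g}$
$D = 11 \sqrt{7}$ ($D = 11 \sqrt{9 - 2} = 11 \sqrt{7} \approx 29.103$)
$\left(25095 + 6885\right) - D = \left(25095 + 6885\right) - 11 \sqrt{7} = 31980 - 11 \sqrt{7}$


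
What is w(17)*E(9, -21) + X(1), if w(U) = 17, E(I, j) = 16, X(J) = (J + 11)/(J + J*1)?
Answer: 278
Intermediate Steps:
X(J) = (11 + J)/(2*J) (X(J) = (11 + J)/(J + J) = (11 + J)/((2*J)) = (11 + J)*(1/(2*J)) = (11 + J)/(2*J))
w(17)*E(9, -21) + X(1) = 17*16 + (½)*(11 + 1)/1 = 272 + (½)*1*12 = 272 + 6 = 278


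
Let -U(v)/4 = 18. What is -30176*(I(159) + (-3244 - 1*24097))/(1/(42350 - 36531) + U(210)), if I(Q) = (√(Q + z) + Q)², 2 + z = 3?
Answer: -333628873600/418967 + 223355751168*√10/418967 ≈ 8.8953e+5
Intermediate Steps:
z = 1 (z = -2 + 3 = 1)
U(v) = -72 (U(v) = -4*18 = -72)
I(Q) = (Q + √(1 + Q))² (I(Q) = (√(Q + 1) + Q)² = (√(1 + Q) + Q)² = (Q + √(1 + Q))²)
-30176*(I(159) + (-3244 - 1*24097))/(1/(42350 - 36531) + U(210)) = -30176*((159 + √(1 + 159))² + (-3244 - 1*24097))/(1/(42350 - 36531) - 72) = -30176*((159 + √160)² + (-3244 - 24097))/(1/5819 - 72) = -30176*((159 + 4*√10)² - 27341)/(1/5819 - 72) = -(4800919491104/418967 - 175594144*(159 + 4*√10)²/418967) = -30176*(159097279/418967 - 5819*(159 + 4*√10)²/418967) = -4800919491104/418967 + 175594144*(159 + 4*√10)²/418967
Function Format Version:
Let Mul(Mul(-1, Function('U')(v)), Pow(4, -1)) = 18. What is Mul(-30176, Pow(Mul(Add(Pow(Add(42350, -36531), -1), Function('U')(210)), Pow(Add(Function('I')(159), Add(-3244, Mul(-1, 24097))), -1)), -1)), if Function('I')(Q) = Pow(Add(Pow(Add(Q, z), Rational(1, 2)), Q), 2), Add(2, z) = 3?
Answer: Add(Rational(-333628873600, 418967), Mul(Rational(223355751168, 418967), Pow(10, Rational(1, 2)))) ≈ 8.8953e+5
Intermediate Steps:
z = 1 (z = Add(-2, 3) = 1)
Function('U')(v) = -72 (Function('U')(v) = Mul(-4, 18) = -72)
Function('I')(Q) = Pow(Add(Q, Pow(Add(1, Q), Rational(1, 2))), 2) (Function('I')(Q) = Pow(Add(Pow(Add(Q, 1), Rational(1, 2)), Q), 2) = Pow(Add(Pow(Add(1, Q), Rational(1, 2)), Q), 2) = Pow(Add(Q, Pow(Add(1, Q), Rational(1, 2))), 2))
Mul(-30176, Pow(Mul(Add(Pow(Add(42350, -36531), -1), Function('U')(210)), Pow(Add(Function('I')(159), Add(-3244, Mul(-1, 24097))), -1)), -1)) = Mul(-30176, Pow(Mul(Add(Pow(Add(42350, -36531), -1), -72), Pow(Add(Pow(Add(159, Pow(Add(1, 159), Rational(1, 2))), 2), Add(-3244, Mul(-1, 24097))), -1)), -1)) = Mul(-30176, Pow(Mul(Add(Pow(5819, -1), -72), Pow(Add(Pow(Add(159, Pow(160, Rational(1, 2))), 2), Add(-3244, -24097)), -1)), -1)) = Mul(-30176, Pow(Mul(Add(Rational(1, 5819), -72), Pow(Add(Pow(Add(159, Mul(4, Pow(10, Rational(1, 2)))), 2), -27341), -1)), -1)) = Mul(-30176, Pow(Mul(Rational(-418967, 5819), Pow(Add(-27341, Pow(Add(159, Mul(4, Pow(10, Rational(1, 2)))), 2)), -1)), -1)) = Mul(-30176, Add(Rational(159097279, 418967), Mul(Rational(-5819, 418967), Pow(Add(159, Mul(4, Pow(10, Rational(1, 2)))), 2)))) = Add(Rational(-4800919491104, 418967), Mul(Rational(175594144, 418967), Pow(Add(159, Mul(4, Pow(10, Rational(1, 2)))), 2)))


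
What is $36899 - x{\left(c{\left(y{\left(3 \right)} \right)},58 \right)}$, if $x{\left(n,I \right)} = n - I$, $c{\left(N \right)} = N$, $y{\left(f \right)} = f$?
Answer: $36954$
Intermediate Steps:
$36899 - x{\left(c{\left(y{\left(3 \right)} \right)},58 \right)} = 36899 - \left(3 - 58\right) = 36899 - -55 = 36899 + 55 = 36954$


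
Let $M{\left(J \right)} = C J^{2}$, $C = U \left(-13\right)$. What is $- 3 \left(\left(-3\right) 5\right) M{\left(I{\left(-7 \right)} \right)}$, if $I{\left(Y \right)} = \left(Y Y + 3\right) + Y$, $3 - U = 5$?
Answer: $2369250$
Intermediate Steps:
$U = -2$ ($U = 3 - 5 = -2$)
$C = 26$ ($C = \left(-2\right) \left(-13\right) = 26$)
$I{\left(Y \right)} = 3 + Y + Y^{2}$ ($I{\left(Y \right)} = \left(Y^{2} + 3\right) + Y = \left(3 + Y^{2}\right) + Y = 3 + Y + Y^{2}$)
$M{\left(J \right)} = 26 J^{2}$
$- 3 \left(\left(-3\right) 5\right) M{\left(I{\left(-7 \right)} \right)} = - 3 \left(\left(-3\right) 5\right) 26 \left(3 - 7 + \left(-7\right)^{2}\right)^{2} = \left(-3\right) \left(-15\right) 26 \left(3 - 7 + 49\right)^{2} = 45 \cdot 26 \cdot 45^{2} = 45 \cdot 26 \cdot 2025 = 45 \cdot 52650 = 2369250$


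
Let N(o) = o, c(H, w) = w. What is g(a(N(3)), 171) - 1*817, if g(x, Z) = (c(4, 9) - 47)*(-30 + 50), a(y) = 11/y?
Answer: -1577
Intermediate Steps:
g(x, Z) = -760 (g(x, Z) = (9 - 47)*(-30 + 50) = -38*20 = -760)
g(a(N(3)), 171) - 1*817 = -760 - 1*817 = -760 - 817 = -1577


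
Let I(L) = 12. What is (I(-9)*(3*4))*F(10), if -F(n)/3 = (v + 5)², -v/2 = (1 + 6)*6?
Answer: -2696112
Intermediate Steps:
v = -84 (v = -2*(1 + 6)*6 = -14*6 = -2*42 = -84)
F(n) = -18723 (F(n) = -3*(-84 + 5)² = -3*(-79)² = -3*6241 = -18723)
(I(-9)*(3*4))*F(10) = (12*(3*4))*(-18723) = (12*12)*(-18723) = 144*(-18723) = -2696112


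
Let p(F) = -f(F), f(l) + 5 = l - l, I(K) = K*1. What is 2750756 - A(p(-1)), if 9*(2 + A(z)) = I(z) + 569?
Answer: 24756248/9 ≈ 2.7507e+6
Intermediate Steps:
I(K) = K
f(l) = -5 (f(l) = -5 + (l - l) = -5 + 0 = -5)
p(F) = 5 (p(F) = -1*(-5) = 5)
A(z) = 551/9 + z/9 (A(z) = -2 + (z + 569)/9 = -2 + (569 + z)/9 = -2 + (569/9 + z/9) = 551/9 + z/9)
2750756 - A(p(-1)) = 2750756 - (551/9 + (⅑)*5) = 2750756 - (551/9 + 5/9) = 2750756 - 1*556/9 = 2750756 - 556/9 = 24756248/9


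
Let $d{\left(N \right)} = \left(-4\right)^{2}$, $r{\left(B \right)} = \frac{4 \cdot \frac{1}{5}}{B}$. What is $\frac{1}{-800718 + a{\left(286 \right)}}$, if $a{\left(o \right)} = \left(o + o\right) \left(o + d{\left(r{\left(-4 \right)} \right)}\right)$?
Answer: $- \frac{1}{627974} \approx -1.5924 \cdot 10^{-6}$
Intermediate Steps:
$r{\left(B \right)} = \frac{4}{5 B}$ ($r{\left(B \right)} = \frac{4 \cdot \frac{1}{5}}{B} = \frac{4}{5 B}$)
$d{\left(N \right)} = 16$
$a{\left(o \right)} = 2 o \left(16 + o\right)$ ($a{\left(o \right)} = \left(o + o\right) \left(o + 16\right) = 2 o \left(16 + o\right)$)
$\frac{1}{-800718 + a{\left(286 \right)}} = \frac{1}{-800718 + 2 \cdot 286 \left(16 + 286\right)} = \frac{1}{-800718 + 2 \cdot 286 \cdot 302} = \frac{1}{-800718 + 172744} = \frac{1}{-627974} = - \frac{1}{627974}$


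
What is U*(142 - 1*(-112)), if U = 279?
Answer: 70866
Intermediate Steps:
U*(142 - 1*(-112)) = 279*(142 - 1*(-112)) = 279*(142 + 112) = 279*254 = 70866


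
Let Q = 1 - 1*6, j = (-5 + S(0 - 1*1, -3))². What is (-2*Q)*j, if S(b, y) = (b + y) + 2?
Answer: 490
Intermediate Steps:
S(b, y) = 2 + b + y
j = 49 (j = (-5 + (2 + (0 - 1*1) - 3))² = (-5 + (2 + (0 - 1) - 3))² = (-5 + (2 - 1 - 3))² = (-5 - 2)² = (-7)² = 49)
Q = -5 (Q = 1 - 6 = -5)
(-2*Q)*j = -2*(-5)*49 = 10*49 = 490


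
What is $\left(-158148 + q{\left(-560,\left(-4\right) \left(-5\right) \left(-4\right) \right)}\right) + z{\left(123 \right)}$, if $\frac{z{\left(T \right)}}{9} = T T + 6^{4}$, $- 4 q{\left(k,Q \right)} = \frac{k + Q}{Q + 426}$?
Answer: $- \frac{1785799}{173} \approx -10323.0$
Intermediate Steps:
$q{\left(k,Q \right)} = - \frac{Q + k}{4 \left(426 + Q\right)}$ ($q{\left(k,Q \right)} = - \frac{\left(k + Q\right) \frac{1}{Q + 426}}{4} = - \frac{\left(Q + k\right) \frac{1}{426 + Q}}{4} = - \frac{\frac{1}{426 + Q} \left(Q + k\right)}{4} = - \frac{Q + k}{4 \left(426 + Q\right)}$)
$z{\left(T \right)} = 11664 + 9 T^{2}$ ($z{\left(T \right)} = 9 \left(T T + 6^{4}\right) = 9 \left(T^{2} + 1296\right) = 9 \left(1296 + T^{2}\right) = 11664 + 9 T^{2}$)
$\left(-158148 + q{\left(-560,\left(-4\right) \left(-5\right) \left(-4\right) \right)}\right) + z{\left(123 \right)} = \left(-158148 + \frac{- \left(-4\right) \left(-5\right) \left(-4\right) - -560}{4 \left(426 + \left(-4\right) \left(-5\right) \left(-4\right)\right)}\right) + \left(11664 + 9 \cdot 123^{2}\right) = \left(-158148 + \frac{- 20 \left(-4\right) + 560}{4 \left(426 + 20 \left(-4\right)\right)}\right) + \left(11664 + 9 \cdot 15129\right) = \left(-158148 + \frac{\left(-1\right) \left(-80\right) + 560}{4 \left(426 - 80\right)}\right) + \left(11664 + 136161\right) = \left(-158148 + \frac{80 + 560}{4 \cdot 346}\right) + 147825 = \left(-158148 + \frac{1}{4} \cdot \frac{1}{346} \cdot 640\right) + 147825 = \left(-158148 + \frac{80}{173}\right) + 147825 = - \frac{27359524}{173} + 147825 = - \frac{1785799}{173}$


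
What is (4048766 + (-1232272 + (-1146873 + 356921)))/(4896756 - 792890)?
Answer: 1013271/2051933 ≈ 0.49381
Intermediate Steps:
(4048766 + (-1232272 + (-1146873 + 356921)))/(4896756 - 792890) = (4048766 + (-1232272 - 789952))/4103866 = (4048766 - 2022224)*(1/4103866) = 2026542*(1/4103866) = 1013271/2051933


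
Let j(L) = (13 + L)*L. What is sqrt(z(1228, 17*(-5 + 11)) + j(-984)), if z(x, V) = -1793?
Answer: sqrt(953671) ≈ 976.56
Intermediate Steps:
j(L) = L*(13 + L)
sqrt(z(1228, 17*(-5 + 11)) + j(-984)) = sqrt(-1793 - 984*(13 - 984)) = sqrt(-1793 - 984*(-971)) = sqrt(-1793 + 955464) = sqrt(953671)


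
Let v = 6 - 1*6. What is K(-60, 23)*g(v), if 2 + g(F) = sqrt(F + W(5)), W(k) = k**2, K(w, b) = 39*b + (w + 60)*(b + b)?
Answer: 2691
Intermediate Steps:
K(w, b) = 39*b + 2*b*(60 + w) (K(w, b) = 39*b + (60 + w)*(2*b) = 39*b + 2*b*(60 + w))
v = 0 (v = 6 - 6 = 0)
g(F) = -2 + sqrt(25 + F) (g(F) = -2 + sqrt(F + 5**2) = -2 + sqrt(F + 25) = -2 + sqrt(25 + F))
K(-60, 23)*g(v) = (23*(159 + 2*(-60)))*(-2 + sqrt(25 + 0)) = (23*(159 - 120))*(-2 + sqrt(25)) = (23*39)*(-2 + 5) = 897*3 = 2691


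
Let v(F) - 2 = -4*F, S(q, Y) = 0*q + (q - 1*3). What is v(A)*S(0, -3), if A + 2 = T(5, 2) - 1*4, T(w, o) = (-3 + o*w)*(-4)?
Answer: -414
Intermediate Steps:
T(w, o) = 12 - 4*o*w
A = -34 (A = -2 + ((12 - 4*2*5) - 1*4) = -2 + ((12 - 40) - 4) = -2 + (-28 - 4) = -2 - 32 = -34)
S(q, Y) = -3 + q (S(q, Y) = 0 + (q - 3) = 0 + (-3 + q) = -3 + q)
v(F) = 2 - 4*F
v(A)*S(0, -3) = (2 - 4*(-34))*(-3 + 0) = (2 + 136)*(-3) = 138*(-3) = -414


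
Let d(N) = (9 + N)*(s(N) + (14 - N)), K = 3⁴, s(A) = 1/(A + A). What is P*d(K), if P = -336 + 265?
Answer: 3852815/9 ≈ 4.2809e+5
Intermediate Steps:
P = -71
s(A) = 1/(2*A)
K = 81
d(N) = (9 + N)*(14 + 1/(2*N) - N) (d(N) = (9 + N)*(1/(2*N) + (14 - N)) = (9 + N)*(14 + 1/(2*N) - N))
P*d(K) = -71*(253/2 - 1*81² + 5*81 + (9/2)/81) = -71*(253/2 - 1*6561 + 405 + (9/2)*(1/81)) = -71*(253/2 - 6561 + 405 + 1/18) = -71*(-54265/9) = 3852815/9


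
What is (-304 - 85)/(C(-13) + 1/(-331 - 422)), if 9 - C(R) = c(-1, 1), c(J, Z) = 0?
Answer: -292917/6776 ≈ -43.229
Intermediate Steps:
C(R) = 9 (C(R) = 9 - 1*0 = 9 + 0 = 9)
(-304 - 85)/(C(-13) + 1/(-331 - 422)) = (-304 - 85)/(9 + 1/(-331 - 422)) = -389/(9 + 1/(-753)) = -389/(9 - 1/753) = -389/6776/753 = -389*753/6776 = -292917/6776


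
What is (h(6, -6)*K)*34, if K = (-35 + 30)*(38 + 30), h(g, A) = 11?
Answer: -127160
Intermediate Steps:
K = -340 (K = -5*68 = -340)
(h(6, -6)*K)*34 = (11*(-340))*34 = -3740*34 = -127160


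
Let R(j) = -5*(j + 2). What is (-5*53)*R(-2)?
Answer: 0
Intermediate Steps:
R(j) = -10 - 5*j (R(j) = -5*(2 + j) = -10 - 5*j)
(-5*53)*R(-2) = (-5*53)*(-10 - 5*(-2)) = -265*(-10 + 10) = -265*0 = 0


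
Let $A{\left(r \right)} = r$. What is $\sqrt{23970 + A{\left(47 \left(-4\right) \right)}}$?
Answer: $\sqrt{23782} \approx 154.21$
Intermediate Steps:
$\sqrt{23970 + A{\left(47 \left(-4\right) \right)}} = \sqrt{23970 + 47 \left(-4\right)} = \sqrt{23970 - 188} = \sqrt{23782}$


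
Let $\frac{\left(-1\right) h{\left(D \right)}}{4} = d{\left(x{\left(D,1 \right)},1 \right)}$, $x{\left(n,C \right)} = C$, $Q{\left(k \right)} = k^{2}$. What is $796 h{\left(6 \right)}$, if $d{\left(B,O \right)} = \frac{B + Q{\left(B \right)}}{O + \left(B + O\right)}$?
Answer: $- \frac{6368}{3} \approx -2122.7$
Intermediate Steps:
$d{\left(B,O \right)} = \frac{B + B^{2}}{B + 2 O}$ ($d{\left(B,O \right)} = \frac{B + B^{2}}{O + \left(B + O\right)} = \frac{B + B^{2}}{B + 2 O}$)
$h{\left(D \right)} = - \frac{8}{3}$ ($h{\left(D \right)} = - 4 \cdot 1 \frac{1}{1 + 2 \cdot 1} \left(1 + 1\right) = - 4 \cdot 1 \frac{1}{1 + 2} \cdot 2 = - 4 \cdot 1 \cdot \frac{1}{3} \cdot 2 = \left(-4\right) \frac{2}{3} = - \frac{8}{3}$)
$796 h{\left(6 \right)} = 796 \left(- \frac{8}{3}\right) = - \frac{6368}{3}$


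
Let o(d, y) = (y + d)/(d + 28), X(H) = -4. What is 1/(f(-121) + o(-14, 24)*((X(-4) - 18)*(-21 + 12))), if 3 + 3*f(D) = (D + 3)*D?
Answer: 21/102895 ≈ 0.00020409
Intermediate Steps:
o(d, y) = (d + y)/(28 + d)
f(D) = -1 + D*(3 + D)/3 (f(D) = -1 + ((D + 3)*D)/3 = -1 + ((3 + D)*D)/3 = -1 + (D*(3 + D))/3 = -1 + D*(3 + D)/3)
1/(f(-121) + o(-14, 24)*((X(-4) - 18)*(-21 + 12))) = 1/((-1 - 121 + (1/3)*(-121)**2) + ((-14 + 24)/(28 - 14))*((-4 - 18)*(-21 + 12))) = 1/((-1 - 121 + (1/3)*14641) + (10/14)*(-22*(-9))) = 1/((-1 - 121 + 14641/3) + ((1/14)*10)*198) = 1/(14275/3 + (5/7)*198) = 1/(14275/3 + 990/7) = 1/(102895/21) = 21/102895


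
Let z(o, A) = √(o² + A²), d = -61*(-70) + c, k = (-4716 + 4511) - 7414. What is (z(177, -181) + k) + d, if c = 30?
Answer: -3319 + √64090 ≈ -3065.8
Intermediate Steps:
k = -7619 (k = -205 - 7414 = -7619)
d = 4300 (d = -61*(-70) + 30 = 4270 + 30 = 4300)
z(o, A) = √(A² + o²)
(z(177, -181) + k) + d = (√((-181)² + 177²) - 7619) + 4300 = (√(32761 + 31329) - 7619) + 4300 = (√64090 - 7619) + 4300 = (-7619 + √64090) + 4300 = -3319 + √64090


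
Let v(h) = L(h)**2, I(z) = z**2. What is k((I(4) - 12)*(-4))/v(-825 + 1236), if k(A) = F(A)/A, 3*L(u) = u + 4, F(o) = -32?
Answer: 18/172225 ≈ 0.00010451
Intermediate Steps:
L(u) = 4/3 + u/3 (L(u) = (u + 4)/3 = (4 + u)/3 = 4/3 + u/3)
v(h) = (4/3 + h/3)**2
k(A) = -32/A
k((I(4) - 12)*(-4))/v(-825 + 1236) = (-32*(-1/(4*(4**2 - 12))))/(((4 + (-825 + 1236))**2/9)) = (-32*(-1/(4*(16 - 12))))/(((4 + 411)**2/9)) = (-32/(4*(-4)))/(((1/9)*415**2)) = (-32/(-16))/(((1/9)*172225)) = (-32*(-1/16))/(172225/9) = 2*(9/172225) = 18/172225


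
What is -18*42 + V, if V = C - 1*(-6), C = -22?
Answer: -772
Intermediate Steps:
V = -16 (V = -22 - 1*(-6) = -22 + 6 = -16)
-18*42 + V = -18*42 - 16 = -756 - 16 = -772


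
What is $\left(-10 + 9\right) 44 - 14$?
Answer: $-58$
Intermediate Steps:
$\left(-10 + 9\right) 44 - 14 = \left(-1\right) 44 - 14 = -44 - 14 = -58$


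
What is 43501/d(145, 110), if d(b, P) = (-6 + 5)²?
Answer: 43501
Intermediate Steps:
d(b, P) = 1 (d(b, P) = (-1)² = 1)
43501/d(145, 110) = 43501/1 = 43501*1 = 43501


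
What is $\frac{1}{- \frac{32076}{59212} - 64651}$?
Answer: $- \frac{14803}{957036772} \approx -1.5468 \cdot 10^{-5}$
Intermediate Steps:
$\frac{1}{- \frac{32076}{59212} - 64651} = \frac{1}{\left(-32076\right) \frac{1}{59212} - 64651} = \frac{1}{- \frac{8019}{14803} - 64651} = \frac{1}{- \frac{957036772}{14803}} = - \frac{14803}{957036772}$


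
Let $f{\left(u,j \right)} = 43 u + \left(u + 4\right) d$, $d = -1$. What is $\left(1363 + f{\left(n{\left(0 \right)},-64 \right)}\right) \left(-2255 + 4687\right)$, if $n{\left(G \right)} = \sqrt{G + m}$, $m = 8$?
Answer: $3305088 + 204288 \sqrt{2} \approx 3.594 \cdot 10^{6}$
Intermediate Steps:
$n{\left(G \right)} = \sqrt{8 + G}$ ($n{\left(G \right)} = \sqrt{G + 8} = \sqrt{8 + G}$)
$f{\left(u,j \right)} = -4 + 42 u$ ($f{\left(u,j \right)} = 43 u + \left(u + 4\right) \left(-1\right) = 43 u + \left(4 + u\right) \left(-1\right) = 43 u - \left(4 + u\right) = -4 + 42 u$)
$\left(1363 + f{\left(n{\left(0 \right)},-64 \right)}\right) \left(-2255 + 4687\right) = \left(1363 - \left(4 - 42 \sqrt{8 + 0}\right)\right) \left(-2255 + 4687\right) = \left(1363 - \left(4 - 42 \sqrt{8}\right)\right) 2432 = \left(1363 - \left(4 - 42 \cdot 2 \sqrt{2}\right)\right) 2432 = \left(1363 - \left(4 - 84 \sqrt{2}\right)\right) 2432 = \left(1359 + 84 \sqrt{2}\right) 2432 = 3305088 + 204288 \sqrt{2}$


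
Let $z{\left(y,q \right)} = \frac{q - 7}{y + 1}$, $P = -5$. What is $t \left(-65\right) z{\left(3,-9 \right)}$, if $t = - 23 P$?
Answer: $29900$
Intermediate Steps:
$z{\left(y,q \right)} = \frac{-7 + q}{1 + y}$
$t = 115$ ($t = \left(-23\right) \left(-5\right) = 115$)
$t \left(-65\right) z{\left(3,-9 \right)} = 115 \left(-65\right) \frac{-7 - 9}{1 + 3} = - 7475 \cdot \frac{1}{4} \left(-16\right) = \left(-7475\right) \left(-4\right) = 29900$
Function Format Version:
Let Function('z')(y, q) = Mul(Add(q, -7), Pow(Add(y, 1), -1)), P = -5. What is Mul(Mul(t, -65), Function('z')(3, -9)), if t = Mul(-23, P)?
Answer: 29900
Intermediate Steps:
Function('z')(y, q) = Mul(Pow(Add(1, y), -1), Add(-7, q)) (Function('z')(y, q) = Mul(Add(-7, q), Pow(Add(1, y), -1)) = Mul(Pow(Add(1, y), -1), Add(-7, q)))
t = 115 (t = Mul(-23, -5) = 115)
Mul(Mul(t, -65), Function('z')(3, -9)) = Mul(Mul(115, -65), Mul(Pow(Add(1, 3), -1), Add(-7, -9))) = Mul(-7475, Mul(Pow(4, -1), -16)) = Mul(-7475, Mul(Rational(1, 4), -16)) = Mul(-7475, -4) = 29900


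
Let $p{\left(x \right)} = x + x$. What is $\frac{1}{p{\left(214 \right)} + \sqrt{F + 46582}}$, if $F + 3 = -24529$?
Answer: $\frac{214}{80567} - \frac{105 \sqrt{2}}{161134} \approx 0.0017346$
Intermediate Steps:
$F = -24532$ ($F = -3 - 24529 = -24532$)
$p{\left(x \right)} = 2 x$
$\frac{1}{p{\left(214 \right)} + \sqrt{F + 46582}} = \frac{1}{2 \cdot 214 + \sqrt{-24532 + 46582}} = \frac{1}{428 + \sqrt{22050}} = \frac{1}{428 + 105 \sqrt{2}}$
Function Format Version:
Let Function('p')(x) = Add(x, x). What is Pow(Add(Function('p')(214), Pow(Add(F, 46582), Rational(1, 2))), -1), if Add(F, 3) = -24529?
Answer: Add(Rational(214, 80567), Mul(Rational(-105, 161134), Pow(2, Rational(1, 2)))) ≈ 0.0017346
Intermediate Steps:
F = -24532 (F = Add(-3, -24529) = -24532)
Function('p')(x) = Mul(2, x)
Pow(Add(Function('p')(214), Pow(Add(F, 46582), Rational(1, 2))), -1) = Pow(Add(Mul(2, 214), Pow(Add(-24532, 46582), Rational(1, 2))), -1) = Pow(Add(428, Pow(22050, Rational(1, 2))), -1) = Pow(Add(428, Mul(105, Pow(2, Rational(1, 2)))), -1)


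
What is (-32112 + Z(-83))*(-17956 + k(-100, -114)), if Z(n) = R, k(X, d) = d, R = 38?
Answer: 579577180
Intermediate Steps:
Z(n) = 38
(-32112 + Z(-83))*(-17956 + k(-100, -114)) = (-32112 + 38)*(-17956 - 114) = -32074*(-18070) = 579577180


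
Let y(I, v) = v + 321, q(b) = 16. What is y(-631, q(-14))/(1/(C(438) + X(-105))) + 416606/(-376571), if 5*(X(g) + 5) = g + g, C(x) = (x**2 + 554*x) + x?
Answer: 55189085128143/376571 ≈ 1.4656e+8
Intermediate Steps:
C(x) = x**2 + 555*x
X(g) = -5 + 2*g/5 (X(g) = -5 + (g + g)/5 = -5 + (2*g)/5 = -5 + 2*g/5)
y(I, v) = 321 + v
y(-631, q(-14))/(1/(C(438) + X(-105))) + 416606/(-376571) = (321 + 16)/(1/(438*(555 + 438) + (-5 + (2/5)*(-105)))) + 416606/(-376571) = 337/(1/(438*993 + (-5 - 42))) + 416606*(-1/376571) = 337/(1/(434934 - 47)) - 416606/376571 = 337/(1/434887) - 416606/376571 = 337*434887 - 416606/376571 = 146556919 - 416606/376571 = 55189085128143/376571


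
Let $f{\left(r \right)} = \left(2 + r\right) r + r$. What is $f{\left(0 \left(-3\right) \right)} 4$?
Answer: $0$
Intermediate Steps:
$f{\left(r \right)} = r + r \left(2 + r\right)$ ($f{\left(r \right)} = r \left(2 + r\right) + r = r + r \left(2 + r\right)$)
$f{\left(0 \left(-3\right) \right)} 4 = 0 \left(-3\right) \left(3 + 0 \left(-3\right)\right) 4 = 0 \left(3 + 0\right) 4 = 0 \cdot 3 \cdot 4 = 0 \cdot 4 = 0$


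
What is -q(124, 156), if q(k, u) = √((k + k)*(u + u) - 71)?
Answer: -√77305 ≈ -278.04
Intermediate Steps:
q(k, u) = √(-71 + 4*k*u) (q(k, u) = √((2*k)*(2*u) - 71) = √(4*k*u - 71) = √(-71 + 4*k*u))
-q(124, 156) = -√(-71 + 4*124*156) = -√(-71 + 77376) = -√77305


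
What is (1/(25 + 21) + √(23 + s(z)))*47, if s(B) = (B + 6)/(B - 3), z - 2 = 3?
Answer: 47/46 + 47*√114/2 ≈ 251.93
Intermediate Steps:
z = 5 (z = 2 + 3 = 5)
s(B) = (6 + B)/(-3 + B)
(1/(25 + 21) + √(23 + s(z)))*47 = (1/(25 + 21) + √(23 + (6 + 5)/(-3 + 5)))*47 = (1/46 + √(23 + 11/2))*47 = (1/46 + √(57/2))*47 = (1/46 + √114/2)*47 = 47/46 + 47*√114/2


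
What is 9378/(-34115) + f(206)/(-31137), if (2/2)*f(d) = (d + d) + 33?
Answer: -307183961/1062238755 ≈ -0.28919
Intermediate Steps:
f(d) = 33 + 2*d (f(d) = (d + d) + 33 = 2*d + 33 = 33 + 2*d)
9378/(-34115) + f(206)/(-31137) = 9378/(-34115) + (33 + 2*206)/(-31137) = 9378*(-1/34115) + (33 + 412)*(-1/31137) = -9378/34115 + 445*(-1/31137) = -9378/34115 - 445/31137 = -307183961/1062238755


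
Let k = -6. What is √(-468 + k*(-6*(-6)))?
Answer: 6*I*√19 ≈ 26.153*I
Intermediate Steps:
√(-468 + k*(-6*(-6))) = √(-468 - (-36)*(-6)) = √(-468 - 6*36) = √(-468 - 216) = √(-684) = 6*I*√19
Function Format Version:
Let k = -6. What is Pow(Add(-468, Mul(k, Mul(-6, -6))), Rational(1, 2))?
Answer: Mul(6, I, Pow(19, Rational(1, 2))) ≈ Mul(26.153, I)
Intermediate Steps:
Pow(Add(-468, Mul(k, Mul(-6, -6))), Rational(1, 2)) = Pow(Add(-468, Mul(-6, Mul(-6, -6))), Rational(1, 2)) = Pow(Add(-468, Mul(-6, 36)), Rational(1, 2)) = Pow(Add(-468, -216), Rational(1, 2)) = Pow(-684, Rational(1, 2)) = Mul(6, I, Pow(19, Rational(1, 2)))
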